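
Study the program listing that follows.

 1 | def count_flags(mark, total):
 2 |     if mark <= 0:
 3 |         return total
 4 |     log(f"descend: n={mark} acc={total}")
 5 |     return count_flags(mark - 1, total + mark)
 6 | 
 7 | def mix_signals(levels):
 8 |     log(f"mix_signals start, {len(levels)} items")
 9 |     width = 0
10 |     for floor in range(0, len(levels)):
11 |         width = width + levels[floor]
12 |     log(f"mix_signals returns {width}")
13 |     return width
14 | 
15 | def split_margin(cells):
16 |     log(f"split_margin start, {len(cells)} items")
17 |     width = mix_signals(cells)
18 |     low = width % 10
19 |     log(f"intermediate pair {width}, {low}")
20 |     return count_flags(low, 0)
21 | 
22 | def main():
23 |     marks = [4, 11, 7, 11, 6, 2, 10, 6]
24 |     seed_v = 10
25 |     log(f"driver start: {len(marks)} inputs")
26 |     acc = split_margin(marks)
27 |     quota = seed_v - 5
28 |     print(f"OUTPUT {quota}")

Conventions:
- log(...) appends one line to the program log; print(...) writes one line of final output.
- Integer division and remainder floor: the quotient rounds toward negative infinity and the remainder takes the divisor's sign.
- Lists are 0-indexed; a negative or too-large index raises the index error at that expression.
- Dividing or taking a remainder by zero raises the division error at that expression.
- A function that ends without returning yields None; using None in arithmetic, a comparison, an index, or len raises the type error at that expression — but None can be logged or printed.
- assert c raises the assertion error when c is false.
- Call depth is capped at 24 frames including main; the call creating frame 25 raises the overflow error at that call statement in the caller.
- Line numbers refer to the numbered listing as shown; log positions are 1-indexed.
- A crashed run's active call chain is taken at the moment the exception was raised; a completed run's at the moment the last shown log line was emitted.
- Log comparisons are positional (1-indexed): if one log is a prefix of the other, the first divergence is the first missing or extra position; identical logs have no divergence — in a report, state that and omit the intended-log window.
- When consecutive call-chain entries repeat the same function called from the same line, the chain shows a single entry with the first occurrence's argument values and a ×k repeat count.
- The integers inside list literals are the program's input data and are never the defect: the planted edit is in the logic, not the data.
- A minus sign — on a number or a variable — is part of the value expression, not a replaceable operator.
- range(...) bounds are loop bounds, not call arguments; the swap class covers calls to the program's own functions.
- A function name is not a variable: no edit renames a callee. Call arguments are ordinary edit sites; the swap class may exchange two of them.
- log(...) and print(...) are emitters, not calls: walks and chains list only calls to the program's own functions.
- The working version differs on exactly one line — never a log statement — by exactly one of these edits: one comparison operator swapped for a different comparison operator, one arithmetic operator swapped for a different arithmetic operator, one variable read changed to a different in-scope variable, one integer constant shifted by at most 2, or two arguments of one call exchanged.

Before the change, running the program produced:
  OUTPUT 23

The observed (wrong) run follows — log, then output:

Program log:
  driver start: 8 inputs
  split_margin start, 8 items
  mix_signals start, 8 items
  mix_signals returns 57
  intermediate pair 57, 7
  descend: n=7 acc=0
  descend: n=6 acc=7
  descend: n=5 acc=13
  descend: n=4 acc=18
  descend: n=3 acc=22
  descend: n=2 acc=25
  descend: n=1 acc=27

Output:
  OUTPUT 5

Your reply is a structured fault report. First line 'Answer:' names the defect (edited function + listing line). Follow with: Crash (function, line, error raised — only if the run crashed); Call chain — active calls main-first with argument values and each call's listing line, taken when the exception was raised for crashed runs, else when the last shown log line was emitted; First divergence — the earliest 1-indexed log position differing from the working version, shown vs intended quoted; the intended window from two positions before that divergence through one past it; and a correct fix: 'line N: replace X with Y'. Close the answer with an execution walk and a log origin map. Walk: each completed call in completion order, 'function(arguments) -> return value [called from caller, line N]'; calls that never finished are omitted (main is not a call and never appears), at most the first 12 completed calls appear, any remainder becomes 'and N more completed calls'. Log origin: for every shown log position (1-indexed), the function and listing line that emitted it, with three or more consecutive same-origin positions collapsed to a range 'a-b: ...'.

Answer: the defect is in main at line 27.
Key observation: The logs agree in full; only the final output differs.
Call chain: main -> split_margin([4, 11, 7, 11, 6, 2, 10, 6]) (called at line 26) -> count_flags(7, 0) (called at line 20) -> count_flags(6, 7) (called at line 5) ×6.
First divergence: none (the log streams are identical).
Execution walk:
  mix_signals([4, 11, 7, 11, 6, 2, 10, 6]) -> 57  [called from split_margin, line 17]
  count_flags(0, 28) -> 28  [called from count_flags, line 5]
  count_flags(1, 27) -> 28  [called from count_flags, line 5]
  count_flags(2, 25) -> 28  [called from count_flags, line 5]
  count_flags(3, 22) -> 28  [called from count_flags, line 5]
  count_flags(4, 18) -> 28  [called from count_flags, line 5]
  count_flags(5, 13) -> 28  [called from count_flags, line 5]
  count_flags(6, 7) -> 28  [called from count_flags, line 5]
  count_flags(7, 0) -> 28  [called from split_margin, line 20]
  split_margin([4, 11, 7, 11, 6, 2, 10, 6]) -> 28  [called from main, line 26]
Log origins:
  1: logged in main at line 25
  2: logged in split_margin at line 16
  3: logged in mix_signals at line 8
  4: logged in mix_signals at line 12
  5: logged in split_margin at line 19
  6-12: logged in count_flags at line 4
A correct fix: line 27: replace `seed_v` with `acc`.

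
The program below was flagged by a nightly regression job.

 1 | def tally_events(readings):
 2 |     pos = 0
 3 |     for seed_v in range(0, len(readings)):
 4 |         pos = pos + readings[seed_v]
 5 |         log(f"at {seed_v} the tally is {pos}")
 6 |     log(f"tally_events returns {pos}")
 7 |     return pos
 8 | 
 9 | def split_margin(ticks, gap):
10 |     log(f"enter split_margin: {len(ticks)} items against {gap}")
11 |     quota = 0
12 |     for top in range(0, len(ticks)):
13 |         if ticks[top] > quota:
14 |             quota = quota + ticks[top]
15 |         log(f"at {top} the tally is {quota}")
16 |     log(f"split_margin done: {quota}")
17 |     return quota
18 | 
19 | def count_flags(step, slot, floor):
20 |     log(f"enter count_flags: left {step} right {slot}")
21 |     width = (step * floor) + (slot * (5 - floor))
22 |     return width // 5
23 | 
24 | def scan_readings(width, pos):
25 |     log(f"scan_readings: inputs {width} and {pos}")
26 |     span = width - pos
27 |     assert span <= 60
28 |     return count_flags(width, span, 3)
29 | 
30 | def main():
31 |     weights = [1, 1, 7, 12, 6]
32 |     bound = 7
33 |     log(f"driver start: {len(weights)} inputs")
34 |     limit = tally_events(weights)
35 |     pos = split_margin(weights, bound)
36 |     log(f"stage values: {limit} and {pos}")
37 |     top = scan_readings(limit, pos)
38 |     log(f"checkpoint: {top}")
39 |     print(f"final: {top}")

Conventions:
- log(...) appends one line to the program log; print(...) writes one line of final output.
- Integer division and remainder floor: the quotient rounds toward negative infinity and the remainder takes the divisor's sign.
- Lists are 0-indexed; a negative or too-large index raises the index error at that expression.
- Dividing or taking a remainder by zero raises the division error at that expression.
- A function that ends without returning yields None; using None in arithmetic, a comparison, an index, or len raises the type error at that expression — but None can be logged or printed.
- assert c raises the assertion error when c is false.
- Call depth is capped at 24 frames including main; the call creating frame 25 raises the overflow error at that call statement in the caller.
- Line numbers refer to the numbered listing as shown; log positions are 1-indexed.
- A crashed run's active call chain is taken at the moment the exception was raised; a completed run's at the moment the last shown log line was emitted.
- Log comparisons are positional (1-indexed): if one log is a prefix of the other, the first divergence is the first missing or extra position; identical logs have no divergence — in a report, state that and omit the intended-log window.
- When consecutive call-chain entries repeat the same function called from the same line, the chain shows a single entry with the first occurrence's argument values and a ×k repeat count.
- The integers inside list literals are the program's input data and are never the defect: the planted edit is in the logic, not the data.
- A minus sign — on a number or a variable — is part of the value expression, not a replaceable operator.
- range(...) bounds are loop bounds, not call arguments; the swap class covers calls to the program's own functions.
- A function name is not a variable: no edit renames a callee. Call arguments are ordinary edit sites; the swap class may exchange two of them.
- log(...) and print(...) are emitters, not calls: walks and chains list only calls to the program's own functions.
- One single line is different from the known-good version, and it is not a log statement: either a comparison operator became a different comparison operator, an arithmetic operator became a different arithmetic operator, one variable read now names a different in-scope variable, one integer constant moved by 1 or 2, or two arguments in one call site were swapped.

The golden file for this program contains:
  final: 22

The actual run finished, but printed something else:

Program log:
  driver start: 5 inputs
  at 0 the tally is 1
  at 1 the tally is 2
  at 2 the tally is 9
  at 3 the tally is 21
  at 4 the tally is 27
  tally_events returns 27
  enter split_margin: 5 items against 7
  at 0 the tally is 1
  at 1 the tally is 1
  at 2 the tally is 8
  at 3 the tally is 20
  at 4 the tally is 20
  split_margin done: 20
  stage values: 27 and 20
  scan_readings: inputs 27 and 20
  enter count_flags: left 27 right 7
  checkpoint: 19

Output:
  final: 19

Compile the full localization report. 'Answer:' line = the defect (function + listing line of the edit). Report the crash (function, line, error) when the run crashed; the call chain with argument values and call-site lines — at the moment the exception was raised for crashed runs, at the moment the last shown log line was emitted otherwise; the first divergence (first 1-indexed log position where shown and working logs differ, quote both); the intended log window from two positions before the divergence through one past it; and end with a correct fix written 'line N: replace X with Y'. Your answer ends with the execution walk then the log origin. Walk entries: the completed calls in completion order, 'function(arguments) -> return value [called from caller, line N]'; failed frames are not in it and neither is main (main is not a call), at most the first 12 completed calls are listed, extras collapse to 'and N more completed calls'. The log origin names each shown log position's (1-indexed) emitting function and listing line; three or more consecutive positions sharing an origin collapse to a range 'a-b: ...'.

Answer: the defect is in split_margin at line 13.
Key observation: Position 9 is the first bad log line: 'at 0 the tally is 1' should read 'at 0 the tally is 0'.
Call chain: main.
First divergence: position 9 — the shown line 'at 0 the tally is 1' should read 'at 0 the tally is 0'.
Intended log window:
  7: tally_events returns 27
  8: enter split_margin: 5 items against 7
  9: at 0 the tally is 0
  10: at 1 the tally is 0
Execution walk:
  tally_events([1, 1, 7, 12, 6]) -> 27  [called from main, line 34]
  split_margin([1, 1, 7, 12, 6], 7) -> 20  [called from main, line 35]
  count_flags(27, 7, 3) -> 19  [called from scan_readings, line 28]
  scan_readings(27, 20) -> 19  [called from main, line 37]
Log origin:
  1: emitted by main (line 33)
  2-6: emitted by tally_events (line 5)
  7: emitted by tally_events (line 6)
  8: emitted by split_margin (line 10)
  9-13: emitted by split_margin (line 15)
  14: emitted by split_margin (line 16)
  15: emitted by main (line 36)
  16: emitted by scan_readings (line 25)
  17: emitted by count_flags (line 20)
  18: emitted by main (line 38)
A correct fix: line 13: replace `quota` with `gap`.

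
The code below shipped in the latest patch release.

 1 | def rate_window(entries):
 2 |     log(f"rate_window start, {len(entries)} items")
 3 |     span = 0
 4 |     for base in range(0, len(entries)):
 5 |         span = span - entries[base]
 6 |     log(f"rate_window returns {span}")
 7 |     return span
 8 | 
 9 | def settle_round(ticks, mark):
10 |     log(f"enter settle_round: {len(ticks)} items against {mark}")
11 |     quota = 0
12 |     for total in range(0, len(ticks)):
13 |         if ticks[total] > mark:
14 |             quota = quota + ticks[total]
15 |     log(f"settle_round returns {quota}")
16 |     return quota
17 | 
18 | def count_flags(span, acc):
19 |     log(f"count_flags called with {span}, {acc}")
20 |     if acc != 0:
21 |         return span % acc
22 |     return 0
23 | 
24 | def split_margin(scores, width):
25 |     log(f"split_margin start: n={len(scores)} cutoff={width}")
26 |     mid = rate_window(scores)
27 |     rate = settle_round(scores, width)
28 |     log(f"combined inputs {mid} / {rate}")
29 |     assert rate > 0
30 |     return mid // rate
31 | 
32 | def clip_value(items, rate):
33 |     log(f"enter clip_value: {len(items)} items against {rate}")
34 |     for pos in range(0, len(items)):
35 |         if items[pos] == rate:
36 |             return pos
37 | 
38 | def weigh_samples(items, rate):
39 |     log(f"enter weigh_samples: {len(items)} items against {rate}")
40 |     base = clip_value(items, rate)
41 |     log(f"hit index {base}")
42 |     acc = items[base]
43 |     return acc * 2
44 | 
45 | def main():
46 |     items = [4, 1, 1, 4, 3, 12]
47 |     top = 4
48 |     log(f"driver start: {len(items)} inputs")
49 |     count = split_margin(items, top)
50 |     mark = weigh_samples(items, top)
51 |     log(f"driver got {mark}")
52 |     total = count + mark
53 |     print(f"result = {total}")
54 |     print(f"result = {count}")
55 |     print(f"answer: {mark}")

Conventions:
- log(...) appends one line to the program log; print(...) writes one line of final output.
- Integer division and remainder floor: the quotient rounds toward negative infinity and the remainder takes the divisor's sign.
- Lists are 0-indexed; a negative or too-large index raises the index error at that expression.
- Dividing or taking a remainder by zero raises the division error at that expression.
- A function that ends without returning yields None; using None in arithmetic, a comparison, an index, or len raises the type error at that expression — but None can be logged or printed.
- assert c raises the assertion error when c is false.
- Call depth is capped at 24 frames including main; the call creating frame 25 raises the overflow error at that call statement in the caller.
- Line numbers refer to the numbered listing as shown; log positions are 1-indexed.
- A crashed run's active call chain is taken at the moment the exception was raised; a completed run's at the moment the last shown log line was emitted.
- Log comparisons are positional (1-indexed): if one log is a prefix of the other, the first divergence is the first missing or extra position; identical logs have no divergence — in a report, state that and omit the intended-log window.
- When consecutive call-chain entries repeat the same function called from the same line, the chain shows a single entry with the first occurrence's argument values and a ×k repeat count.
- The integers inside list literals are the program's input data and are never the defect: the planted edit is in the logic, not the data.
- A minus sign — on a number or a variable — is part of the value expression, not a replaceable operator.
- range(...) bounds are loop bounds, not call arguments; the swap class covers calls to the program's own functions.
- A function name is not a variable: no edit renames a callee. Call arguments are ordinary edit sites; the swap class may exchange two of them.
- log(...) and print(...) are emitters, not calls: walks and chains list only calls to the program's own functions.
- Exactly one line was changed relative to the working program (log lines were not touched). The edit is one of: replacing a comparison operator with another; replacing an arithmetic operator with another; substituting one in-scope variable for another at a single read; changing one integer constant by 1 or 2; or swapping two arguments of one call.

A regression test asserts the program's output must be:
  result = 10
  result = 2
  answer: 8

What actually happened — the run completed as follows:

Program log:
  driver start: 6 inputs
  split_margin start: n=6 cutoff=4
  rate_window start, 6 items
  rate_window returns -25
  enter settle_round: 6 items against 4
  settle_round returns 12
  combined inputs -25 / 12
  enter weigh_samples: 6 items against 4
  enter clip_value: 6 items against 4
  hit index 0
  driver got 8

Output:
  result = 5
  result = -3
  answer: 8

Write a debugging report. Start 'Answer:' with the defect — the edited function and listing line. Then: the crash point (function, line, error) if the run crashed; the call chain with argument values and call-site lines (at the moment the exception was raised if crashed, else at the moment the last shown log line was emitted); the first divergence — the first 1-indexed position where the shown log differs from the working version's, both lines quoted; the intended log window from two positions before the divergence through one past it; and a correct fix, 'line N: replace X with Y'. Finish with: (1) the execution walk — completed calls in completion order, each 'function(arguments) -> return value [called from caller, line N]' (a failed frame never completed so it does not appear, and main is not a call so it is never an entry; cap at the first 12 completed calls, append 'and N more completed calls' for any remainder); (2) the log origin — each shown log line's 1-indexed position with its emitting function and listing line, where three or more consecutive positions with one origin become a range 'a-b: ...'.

Answer: the defect is in rate_window at line 5.
Core observation: Position 4 is the first bad log line: 'rate_window returns -25' should read 'rate_window returns 25'.
Call chain: main.
First divergence: position 4; shown 'rate_window returns -25' vs intended 'rate_window returns 25'.
Intended log window:
  2: split_margin start: n=6 cutoff=4
  3: rate_window start, 6 items
  4: rate_window returns 25
  5: enter settle_round: 6 items against 4
Execution walk:
  rate_window([4, 1, 1, 4, 3, 12]) -> -25  [called from split_margin, line 26]
  settle_round([4, 1, 1, 4, 3, 12], 4) -> 12  [called from split_margin, line 27]
  split_margin([4, 1, 1, 4, 3, 12], 4) -> -3  [called from main, line 49]
  clip_value([4, 1, 1, 4, 3, 12], 4) -> 0  [called from weigh_samples, line 40]
  weigh_samples([4, 1, 1, 4, 3, 12], 4) -> 8  [called from main, line 50]
Log line origins:
  1: logged in main at line 48
  2: logged in split_margin at line 25
  3: logged in rate_window at line 2
  4: logged in rate_window at line 6
  5: logged in settle_round at line 10
  6: logged in settle_round at line 15
  7: logged in split_margin at line 28
  8: logged in weigh_samples at line 39
  9: logged in clip_value at line 33
  10: logged in weigh_samples at line 41
  11: logged in main at line 51
A correct fix: line 5: replace `-` with `+`.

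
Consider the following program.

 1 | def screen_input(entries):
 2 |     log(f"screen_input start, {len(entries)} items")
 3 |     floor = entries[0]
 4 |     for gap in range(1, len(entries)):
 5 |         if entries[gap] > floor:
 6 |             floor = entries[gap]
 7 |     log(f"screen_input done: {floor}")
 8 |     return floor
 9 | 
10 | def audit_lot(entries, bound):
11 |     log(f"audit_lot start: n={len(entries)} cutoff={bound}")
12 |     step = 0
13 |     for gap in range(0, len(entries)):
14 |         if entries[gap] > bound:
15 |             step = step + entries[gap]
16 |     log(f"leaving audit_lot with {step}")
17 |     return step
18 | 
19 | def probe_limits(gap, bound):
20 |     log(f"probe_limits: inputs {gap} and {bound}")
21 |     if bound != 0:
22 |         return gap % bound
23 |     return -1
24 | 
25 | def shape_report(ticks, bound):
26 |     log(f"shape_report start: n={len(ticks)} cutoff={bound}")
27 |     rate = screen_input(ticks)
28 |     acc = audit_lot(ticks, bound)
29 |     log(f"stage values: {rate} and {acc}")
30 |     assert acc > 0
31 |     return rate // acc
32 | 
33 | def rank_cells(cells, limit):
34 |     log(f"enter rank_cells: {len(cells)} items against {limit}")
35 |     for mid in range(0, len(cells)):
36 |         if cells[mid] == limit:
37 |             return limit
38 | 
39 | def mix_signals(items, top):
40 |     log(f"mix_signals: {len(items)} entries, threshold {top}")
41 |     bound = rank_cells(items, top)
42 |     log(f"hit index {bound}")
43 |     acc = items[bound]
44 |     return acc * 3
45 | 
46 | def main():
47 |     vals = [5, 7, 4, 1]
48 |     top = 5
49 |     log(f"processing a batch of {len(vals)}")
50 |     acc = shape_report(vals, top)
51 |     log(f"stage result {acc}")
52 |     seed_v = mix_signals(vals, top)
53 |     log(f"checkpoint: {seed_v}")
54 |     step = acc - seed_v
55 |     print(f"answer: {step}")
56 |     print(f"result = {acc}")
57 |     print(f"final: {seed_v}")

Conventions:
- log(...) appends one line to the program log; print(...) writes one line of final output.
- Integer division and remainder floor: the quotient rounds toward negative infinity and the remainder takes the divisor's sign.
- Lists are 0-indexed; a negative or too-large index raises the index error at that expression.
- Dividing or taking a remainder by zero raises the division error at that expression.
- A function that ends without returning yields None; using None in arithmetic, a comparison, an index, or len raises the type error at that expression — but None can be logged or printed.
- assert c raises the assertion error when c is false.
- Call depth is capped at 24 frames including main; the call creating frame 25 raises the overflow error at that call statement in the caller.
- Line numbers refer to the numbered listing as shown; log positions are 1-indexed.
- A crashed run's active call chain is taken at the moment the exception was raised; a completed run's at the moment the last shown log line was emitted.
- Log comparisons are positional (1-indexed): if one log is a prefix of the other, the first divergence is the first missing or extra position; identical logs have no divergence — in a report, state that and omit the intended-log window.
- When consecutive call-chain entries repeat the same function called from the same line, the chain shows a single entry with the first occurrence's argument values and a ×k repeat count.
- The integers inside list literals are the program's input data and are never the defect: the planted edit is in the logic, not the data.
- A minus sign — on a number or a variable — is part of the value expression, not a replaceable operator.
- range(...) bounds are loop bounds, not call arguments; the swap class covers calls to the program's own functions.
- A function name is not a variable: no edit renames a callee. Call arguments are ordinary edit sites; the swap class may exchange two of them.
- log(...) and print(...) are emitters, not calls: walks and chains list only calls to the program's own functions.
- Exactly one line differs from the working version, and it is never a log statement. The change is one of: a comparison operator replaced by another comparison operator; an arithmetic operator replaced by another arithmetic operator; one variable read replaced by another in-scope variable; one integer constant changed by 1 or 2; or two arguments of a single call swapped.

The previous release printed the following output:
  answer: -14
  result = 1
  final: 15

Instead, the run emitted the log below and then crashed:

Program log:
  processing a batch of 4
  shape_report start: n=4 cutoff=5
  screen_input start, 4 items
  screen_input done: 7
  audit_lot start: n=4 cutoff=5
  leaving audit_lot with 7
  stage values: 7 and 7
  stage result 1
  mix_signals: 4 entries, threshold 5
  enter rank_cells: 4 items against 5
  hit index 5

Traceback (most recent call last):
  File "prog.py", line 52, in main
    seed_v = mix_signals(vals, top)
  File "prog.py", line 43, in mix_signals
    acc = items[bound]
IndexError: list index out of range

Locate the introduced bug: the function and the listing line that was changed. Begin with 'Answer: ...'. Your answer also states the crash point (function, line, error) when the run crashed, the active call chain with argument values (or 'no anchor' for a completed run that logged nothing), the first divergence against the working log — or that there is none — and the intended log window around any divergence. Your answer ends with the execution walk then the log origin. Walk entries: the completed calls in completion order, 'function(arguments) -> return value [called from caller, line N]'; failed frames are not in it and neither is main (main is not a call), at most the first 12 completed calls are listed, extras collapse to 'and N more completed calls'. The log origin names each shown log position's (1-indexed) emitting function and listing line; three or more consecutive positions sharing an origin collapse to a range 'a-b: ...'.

Answer: the defect is in rank_cells at line 37.
Key observation: Everything matches until log position 11, which reads 'hit index 5' in place of 'hit index 0'.
Crash: mix_signals, line 43, IndexError.
Call chain: main -> mix_signals([5, 7, 4, 1], 5) (called at line 52).
First divergence: position 11 — the shown line 'hit index 5' should read 'hit index 0'.
Intended log window:
  9: mix_signals: 4 entries, threshold 5
  10: enter rank_cells: 4 items against 5
  11: hit index 0
  12: checkpoint: 15
Execution walk:
  screen_input([5, 7, 4, 1]) -> 7  [called from shape_report, line 27]
  audit_lot([5, 7, 4, 1], 5) -> 7  [called from shape_report, line 28]
  shape_report([5, 7, 4, 1], 5) -> 1  [called from main, line 50]
  rank_cells([5, 7, 4, 1], 5) -> 5  [called from mix_signals, line 41]
Log origins:
  1: emitted by main (line 49)
  2: emitted by shape_report (line 26)
  3: emitted by screen_input (line 2)
  4: emitted by screen_input (line 7)
  5: emitted by audit_lot (line 11)
  6: emitted by audit_lot (line 16)
  7: emitted by shape_report (line 29)
  8: emitted by main (line 51)
  9: emitted by mix_signals (line 40)
  10: emitted by rank_cells (line 34)
  11: emitted by mix_signals (line 42)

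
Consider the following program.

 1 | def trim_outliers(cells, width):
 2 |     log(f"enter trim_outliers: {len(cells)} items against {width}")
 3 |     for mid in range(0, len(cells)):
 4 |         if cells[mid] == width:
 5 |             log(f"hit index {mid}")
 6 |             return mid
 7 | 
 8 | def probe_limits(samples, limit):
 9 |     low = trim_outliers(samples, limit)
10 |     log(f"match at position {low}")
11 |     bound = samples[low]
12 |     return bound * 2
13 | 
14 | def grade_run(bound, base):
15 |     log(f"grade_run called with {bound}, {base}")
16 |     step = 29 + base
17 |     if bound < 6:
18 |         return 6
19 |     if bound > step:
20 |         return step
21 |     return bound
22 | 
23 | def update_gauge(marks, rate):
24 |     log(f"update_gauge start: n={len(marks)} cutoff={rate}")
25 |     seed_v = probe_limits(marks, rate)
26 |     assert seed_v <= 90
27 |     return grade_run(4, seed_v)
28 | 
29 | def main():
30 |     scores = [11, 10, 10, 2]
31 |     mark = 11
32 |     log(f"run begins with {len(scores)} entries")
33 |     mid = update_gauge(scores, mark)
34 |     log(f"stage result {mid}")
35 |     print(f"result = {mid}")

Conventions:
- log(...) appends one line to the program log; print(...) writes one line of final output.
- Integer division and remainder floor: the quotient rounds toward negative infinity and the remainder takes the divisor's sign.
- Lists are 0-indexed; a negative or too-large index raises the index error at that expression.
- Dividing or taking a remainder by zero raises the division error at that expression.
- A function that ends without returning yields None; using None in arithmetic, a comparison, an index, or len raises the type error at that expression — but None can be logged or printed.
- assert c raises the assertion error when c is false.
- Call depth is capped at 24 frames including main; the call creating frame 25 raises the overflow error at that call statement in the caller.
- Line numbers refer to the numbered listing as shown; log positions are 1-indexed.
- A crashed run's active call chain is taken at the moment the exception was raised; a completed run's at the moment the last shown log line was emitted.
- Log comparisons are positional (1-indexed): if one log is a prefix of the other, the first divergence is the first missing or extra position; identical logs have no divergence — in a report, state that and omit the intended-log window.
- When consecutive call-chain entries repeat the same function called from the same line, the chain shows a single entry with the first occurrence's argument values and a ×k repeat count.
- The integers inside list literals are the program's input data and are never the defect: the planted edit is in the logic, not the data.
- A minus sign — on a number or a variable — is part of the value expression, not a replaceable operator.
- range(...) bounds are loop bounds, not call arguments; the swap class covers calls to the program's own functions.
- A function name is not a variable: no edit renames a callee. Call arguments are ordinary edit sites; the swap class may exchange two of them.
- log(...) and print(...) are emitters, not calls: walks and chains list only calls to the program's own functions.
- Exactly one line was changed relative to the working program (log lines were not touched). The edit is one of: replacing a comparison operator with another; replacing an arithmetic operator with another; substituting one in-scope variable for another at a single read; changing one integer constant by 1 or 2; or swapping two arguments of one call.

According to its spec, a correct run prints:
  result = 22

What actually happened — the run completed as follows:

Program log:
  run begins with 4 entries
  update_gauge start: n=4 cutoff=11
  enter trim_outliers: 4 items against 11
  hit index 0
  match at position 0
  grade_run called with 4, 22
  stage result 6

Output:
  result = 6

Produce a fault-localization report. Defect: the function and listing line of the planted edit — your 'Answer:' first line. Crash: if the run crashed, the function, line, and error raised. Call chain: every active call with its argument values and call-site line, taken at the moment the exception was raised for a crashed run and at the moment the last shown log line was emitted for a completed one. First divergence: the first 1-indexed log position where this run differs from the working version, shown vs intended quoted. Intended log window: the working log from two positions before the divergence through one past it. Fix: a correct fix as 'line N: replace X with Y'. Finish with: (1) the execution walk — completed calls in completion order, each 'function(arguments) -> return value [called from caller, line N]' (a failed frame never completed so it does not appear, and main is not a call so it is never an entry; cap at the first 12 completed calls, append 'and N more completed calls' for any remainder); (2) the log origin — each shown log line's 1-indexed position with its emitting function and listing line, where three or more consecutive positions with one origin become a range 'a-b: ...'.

Answer: the defect is in update_gauge at line 27.
Core observation: Log line 6 is where behavior first shows: 'grade_run called with 4, 22' appears instead of 'grade_run called with 22, 4'.
Call chain: main.
First divergence: position 6 — shown 'grade_run called with 4, 22', intended 'grade_run called with 22, 4'.
Intended log window:
  4: hit index 0
  5: match at position 0
  6: grade_run called with 22, 4
  7: stage result 22
Execution walk:
  trim_outliers([11, 10, 10, 2], 11) -> 0  [called from probe_limits, line 9]
  probe_limits([11, 10, 10, 2], 11) -> 22  [called from update_gauge, line 25]
  grade_run(4, 22) -> 6  [called from update_gauge, line 27]
  update_gauge([11, 10, 10, 2], 11) -> 6  [called from main, line 33]
Origin of each log line:
  1 — main, line 32
  2 — update_gauge, line 24
  3 — trim_outliers, line 2
  4 — trim_outliers, line 5
  5 — probe_limits, line 10
  6 — grade_run, line 15
  7 — main, line 34
A correct fix: line 27: replace `grade_run(4, seed_v)` with `grade_run(seed_v, 4)`.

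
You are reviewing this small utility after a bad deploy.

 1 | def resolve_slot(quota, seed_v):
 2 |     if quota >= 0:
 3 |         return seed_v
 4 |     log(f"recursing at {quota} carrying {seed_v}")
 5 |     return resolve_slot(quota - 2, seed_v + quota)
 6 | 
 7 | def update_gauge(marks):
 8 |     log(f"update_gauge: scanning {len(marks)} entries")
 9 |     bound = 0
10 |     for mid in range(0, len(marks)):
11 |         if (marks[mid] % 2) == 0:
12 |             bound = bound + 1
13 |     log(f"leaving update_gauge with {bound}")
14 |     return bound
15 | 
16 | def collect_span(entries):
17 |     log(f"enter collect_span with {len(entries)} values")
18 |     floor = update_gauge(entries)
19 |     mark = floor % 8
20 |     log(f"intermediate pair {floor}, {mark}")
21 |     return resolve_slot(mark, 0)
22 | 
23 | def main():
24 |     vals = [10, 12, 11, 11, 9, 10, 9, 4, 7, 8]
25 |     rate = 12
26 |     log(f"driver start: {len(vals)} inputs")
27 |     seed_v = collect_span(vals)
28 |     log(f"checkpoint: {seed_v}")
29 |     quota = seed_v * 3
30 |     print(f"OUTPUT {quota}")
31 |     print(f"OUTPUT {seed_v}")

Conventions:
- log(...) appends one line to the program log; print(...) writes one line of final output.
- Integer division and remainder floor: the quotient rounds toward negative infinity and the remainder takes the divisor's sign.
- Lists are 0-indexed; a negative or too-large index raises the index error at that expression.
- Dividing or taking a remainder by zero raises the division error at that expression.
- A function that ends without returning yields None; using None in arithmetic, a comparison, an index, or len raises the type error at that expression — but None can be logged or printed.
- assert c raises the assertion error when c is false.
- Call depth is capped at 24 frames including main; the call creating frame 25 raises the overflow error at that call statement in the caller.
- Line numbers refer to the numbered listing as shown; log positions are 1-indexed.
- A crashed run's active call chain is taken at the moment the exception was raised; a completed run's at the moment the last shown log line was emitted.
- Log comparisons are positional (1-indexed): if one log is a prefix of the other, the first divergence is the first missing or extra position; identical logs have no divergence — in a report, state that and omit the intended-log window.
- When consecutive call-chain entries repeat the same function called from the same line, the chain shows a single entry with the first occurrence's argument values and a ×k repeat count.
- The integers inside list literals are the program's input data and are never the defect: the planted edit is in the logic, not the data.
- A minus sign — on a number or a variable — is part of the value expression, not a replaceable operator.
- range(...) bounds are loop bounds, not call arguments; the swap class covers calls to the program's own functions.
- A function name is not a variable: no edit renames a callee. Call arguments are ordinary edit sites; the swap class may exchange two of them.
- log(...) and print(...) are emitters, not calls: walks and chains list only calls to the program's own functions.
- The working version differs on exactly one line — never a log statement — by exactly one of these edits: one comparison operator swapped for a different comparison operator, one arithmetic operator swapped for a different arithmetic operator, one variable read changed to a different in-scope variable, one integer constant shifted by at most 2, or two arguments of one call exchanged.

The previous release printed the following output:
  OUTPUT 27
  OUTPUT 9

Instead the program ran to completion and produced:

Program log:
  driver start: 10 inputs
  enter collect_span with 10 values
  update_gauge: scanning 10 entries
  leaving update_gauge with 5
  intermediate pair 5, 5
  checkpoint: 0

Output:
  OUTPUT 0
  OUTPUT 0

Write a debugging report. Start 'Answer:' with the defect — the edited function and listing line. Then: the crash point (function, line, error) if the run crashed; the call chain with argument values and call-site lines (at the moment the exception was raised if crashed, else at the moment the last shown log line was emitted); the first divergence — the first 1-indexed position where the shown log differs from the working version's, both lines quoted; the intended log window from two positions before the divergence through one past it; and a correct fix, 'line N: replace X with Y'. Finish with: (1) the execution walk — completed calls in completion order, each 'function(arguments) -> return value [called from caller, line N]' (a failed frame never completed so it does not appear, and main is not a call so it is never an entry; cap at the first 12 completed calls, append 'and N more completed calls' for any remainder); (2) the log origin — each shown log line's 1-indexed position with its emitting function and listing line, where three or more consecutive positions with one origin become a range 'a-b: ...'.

Answer: the defect is in resolve_slot at line 2.
Key observation: Position 6 is the first bad log line: 'checkpoint: 0' should read 'recursing at 5 carrying 0'.
Call chain: main.
First divergence: position 6 — shown 'checkpoint: 0', intended 'recursing at 5 carrying 0'.
Intended log window:
  4: leaving update_gauge with 5
  5: intermediate pair 5, 5
  6: recursing at 5 carrying 0
  7: recursing at 3 carrying 5
Execution walk:
  update_gauge([10, 12, 11, 11, 9, 10, 9, 4, 7, 8]) -> 5  [called from collect_span, line 18]
  resolve_slot(5, 0) -> 0  [called from collect_span, line 21]
  collect_span([10, 12, 11, 11, 9, 10, 9, 4, 7, 8]) -> 0  [called from main, line 27]
Origin of each log line:
  1: from main, line 26
  2: from collect_span, line 17
  3: from update_gauge, line 8
  4: from update_gauge, line 13
  5: from collect_span, line 20
  6: from main, line 28
A correct fix: line 2: replace `>=` with `<=`.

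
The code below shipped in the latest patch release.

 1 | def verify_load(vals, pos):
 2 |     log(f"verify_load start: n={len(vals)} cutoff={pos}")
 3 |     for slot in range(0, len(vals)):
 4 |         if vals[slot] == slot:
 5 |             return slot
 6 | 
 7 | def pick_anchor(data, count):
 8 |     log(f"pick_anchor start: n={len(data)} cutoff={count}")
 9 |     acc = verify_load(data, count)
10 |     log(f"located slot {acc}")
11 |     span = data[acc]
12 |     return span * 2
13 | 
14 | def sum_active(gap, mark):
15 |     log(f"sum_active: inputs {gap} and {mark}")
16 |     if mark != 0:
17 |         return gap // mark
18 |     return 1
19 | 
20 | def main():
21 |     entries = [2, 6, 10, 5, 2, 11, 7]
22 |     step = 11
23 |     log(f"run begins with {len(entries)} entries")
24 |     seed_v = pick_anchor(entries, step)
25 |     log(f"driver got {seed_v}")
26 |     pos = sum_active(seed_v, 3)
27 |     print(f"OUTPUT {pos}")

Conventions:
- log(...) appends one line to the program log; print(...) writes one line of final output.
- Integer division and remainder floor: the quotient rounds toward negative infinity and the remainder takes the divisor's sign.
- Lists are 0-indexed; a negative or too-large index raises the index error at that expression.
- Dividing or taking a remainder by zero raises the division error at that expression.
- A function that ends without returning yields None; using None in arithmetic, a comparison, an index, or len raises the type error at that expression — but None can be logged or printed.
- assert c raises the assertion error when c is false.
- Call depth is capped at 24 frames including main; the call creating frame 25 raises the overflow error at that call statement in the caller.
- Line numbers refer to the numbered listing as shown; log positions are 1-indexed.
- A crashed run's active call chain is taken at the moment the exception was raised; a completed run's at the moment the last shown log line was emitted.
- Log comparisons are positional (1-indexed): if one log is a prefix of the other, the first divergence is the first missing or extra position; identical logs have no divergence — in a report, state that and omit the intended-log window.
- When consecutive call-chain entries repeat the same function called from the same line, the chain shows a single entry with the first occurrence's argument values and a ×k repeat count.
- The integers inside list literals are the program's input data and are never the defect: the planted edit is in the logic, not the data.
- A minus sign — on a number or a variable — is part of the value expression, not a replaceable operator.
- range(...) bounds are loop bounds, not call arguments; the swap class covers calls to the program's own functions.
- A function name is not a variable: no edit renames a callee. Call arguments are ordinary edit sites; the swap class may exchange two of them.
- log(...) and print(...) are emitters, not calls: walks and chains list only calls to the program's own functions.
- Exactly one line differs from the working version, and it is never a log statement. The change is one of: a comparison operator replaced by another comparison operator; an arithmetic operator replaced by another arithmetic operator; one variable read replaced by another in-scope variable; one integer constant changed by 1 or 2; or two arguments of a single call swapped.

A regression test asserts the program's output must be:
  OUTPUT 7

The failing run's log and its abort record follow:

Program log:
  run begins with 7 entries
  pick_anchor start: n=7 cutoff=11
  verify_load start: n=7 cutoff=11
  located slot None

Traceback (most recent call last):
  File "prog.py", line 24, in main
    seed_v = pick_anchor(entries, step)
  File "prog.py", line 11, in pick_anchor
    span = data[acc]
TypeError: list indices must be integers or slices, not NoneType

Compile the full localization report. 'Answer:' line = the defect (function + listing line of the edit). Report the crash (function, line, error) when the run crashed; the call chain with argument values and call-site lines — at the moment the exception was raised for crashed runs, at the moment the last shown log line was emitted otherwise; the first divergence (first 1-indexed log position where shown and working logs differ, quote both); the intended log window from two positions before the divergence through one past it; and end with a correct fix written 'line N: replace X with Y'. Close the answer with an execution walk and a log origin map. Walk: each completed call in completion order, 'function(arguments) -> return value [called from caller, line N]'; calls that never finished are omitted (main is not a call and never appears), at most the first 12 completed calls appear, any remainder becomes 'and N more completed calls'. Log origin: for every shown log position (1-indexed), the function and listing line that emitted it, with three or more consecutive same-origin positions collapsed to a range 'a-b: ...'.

Answer: the defect is in verify_load at line 4.
The tell: At log position 4 the runs split — shown 'located slot None', but the working version logs 'located slot 5'.
Crash: pick_anchor, line 11, TypeError.
Call chain: main -> pick_anchor([2, 6, 10, 5, 2, 11, 7], 11) (called at line 24).
First divergence: position 4 — shown 'located slot None', intended 'located slot 5'.
Intended log window:
  2: pick_anchor start: n=7 cutoff=11
  3: verify_load start: n=7 cutoff=11
  4: located slot 5
  5: driver got 22
Execution walk:
  verify_load([2, 6, 10, 5, 2, 11, 7], 11) -> None  [called from pick_anchor, line 9]
Log origins:
  1: emitted by main (line 23)
  2: emitted by pick_anchor (line 8)
  3: emitted by verify_load (line 2)
  4: emitted by pick_anchor (line 10)
A correct fix: line 4: replace `vals[slot] == slot` with `vals[slot] == pos`.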